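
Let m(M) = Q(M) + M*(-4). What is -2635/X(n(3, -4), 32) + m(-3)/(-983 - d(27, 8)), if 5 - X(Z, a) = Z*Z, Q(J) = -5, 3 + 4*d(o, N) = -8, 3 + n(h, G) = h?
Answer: -2066395/3921 ≈ -527.01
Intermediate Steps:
n(h, G) = -3 + h
d(o, N) = -11/4 (d(o, N) = -¾ + (¼)*(-8) = -¾ - 2 = -11/4)
X(Z, a) = 5 - Z² (X(Z, a) = 5 - Z*Z = 5 - Z²)
m(M) = -5 - 4*M (m(M) = -5 + M*(-4) = -5 - 4*M)
-2635/X(n(3, -4), 32) + m(-3)/(-983 - d(27, 8)) = -2635/(5 - (-3 + 3)²) + (-5 - 4*(-3))/(-983 - 1*(-11/4)) = -2635/(5 - 1*0²) + (-5 + 12)/(-983 + 11/4) = -2635/(5 - 1*0) + 7/(-3921/4) = -2635/(5 + 0) + 7*(-4/3921) = -2635/5 - 28/3921 = -2635*⅕ - 28/3921 = -527 - 28/3921 = -2066395/3921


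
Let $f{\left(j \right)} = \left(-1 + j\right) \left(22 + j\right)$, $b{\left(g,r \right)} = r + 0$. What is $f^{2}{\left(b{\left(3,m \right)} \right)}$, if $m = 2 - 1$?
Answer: $0$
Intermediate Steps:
$m = 1$
$b{\left(g,r \right)} = r$
$f^{2}{\left(b{\left(3,m \right)} \right)} = \left(-22 + 1^{2} + 21 \cdot 1\right)^{2} = \left(-22 + 1 + 21\right)^{2} = 0^{2} = 0$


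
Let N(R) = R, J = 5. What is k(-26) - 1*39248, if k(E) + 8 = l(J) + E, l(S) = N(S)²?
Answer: -39257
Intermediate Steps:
l(S) = S²
k(E) = 17 + E (k(E) = -8 + (5² + E) = -8 + (25 + E) = 17 + E)
k(-26) - 1*39248 = (17 - 26) - 1*39248 = -9 - 39248 = -39257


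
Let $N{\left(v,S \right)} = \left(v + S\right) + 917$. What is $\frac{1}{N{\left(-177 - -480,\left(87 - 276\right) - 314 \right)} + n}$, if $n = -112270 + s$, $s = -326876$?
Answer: $- \frac{1}{438429} \approx -2.2809 \cdot 10^{-6}$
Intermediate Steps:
$n = -439146$ ($n = -112270 - 326876 = -439146$)
$N{\left(v,S \right)} = 917 + S + v$ ($N{\left(v,S \right)} = \left(S + v\right) + 917 = 917 + S + v$)
$\frac{1}{N{\left(-177 - -480,\left(87 - 276\right) - 314 \right)} + n} = \frac{1}{\left(917 + \left(\left(87 - 276\right) - 314\right) - -303\right) - 439146} = \frac{1}{\left(917 - 503 + \left(-177 + 480\right)\right) - 439146} = \frac{1}{\left(917 - 503 + 303\right) - 439146} = \frac{1}{717 - 439146} = \frac{1}{-438429} = - \frac{1}{438429}$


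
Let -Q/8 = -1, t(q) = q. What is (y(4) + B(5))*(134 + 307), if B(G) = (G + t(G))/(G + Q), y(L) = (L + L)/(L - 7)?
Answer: -10878/13 ≈ -836.77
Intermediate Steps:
y(L) = 2*L/(-7 + L) (y(L) = (2*L)/(-7 + L) = 2*L/(-7 + L))
Q = 8 (Q = -8*(-1) = 8)
B(G) = 2*G/(8 + G) (B(G) = (G + G)/(G + 8) = (2*G)/(8 + G) = 2*G/(8 + G))
(y(4) + B(5))*(134 + 307) = (2*4/(-7 + 4) + 2*5/(8 + 5))*(134 + 307) = (2*4/(-3) + 2*5/13)*441 = (2*4*(-1/3) + 2*5*(1/13))*441 = (-8/3 + 10/13)*441 = -74/39*441 = -10878/13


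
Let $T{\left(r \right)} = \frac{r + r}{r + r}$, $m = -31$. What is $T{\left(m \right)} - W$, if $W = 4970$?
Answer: $-4969$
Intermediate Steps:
$T{\left(r \right)} = 1$ ($T{\left(r \right)} = \frac{2 r}{2 r} = 2 r \frac{1}{2 r} = 1$)
$T{\left(m \right)} - W = 1 - 4970 = -4969$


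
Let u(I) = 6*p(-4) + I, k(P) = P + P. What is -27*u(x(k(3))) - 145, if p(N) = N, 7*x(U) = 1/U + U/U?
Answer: 997/2 ≈ 498.50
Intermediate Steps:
k(P) = 2*P
x(U) = ⅐ + 1/(7*U) (x(U) = (1/U + U/U)/7 = (1/U + 1)/7 = (1 + 1/U)/7 = ⅐ + 1/(7*U))
u(I) = -24 + I (u(I) = 6*(-4) + I = -24 + I)
-27*u(x(k(3))) - 145 = -27*(-24 + (1 + 2*3)/(7*((2*3)))) - 145 = -27*(-24 + (⅐)*(1 + 6)/6) - 145 = -27*(-24 + (⅐)*(⅙)*7) - 145 = -27*(-24 + ⅙) - 145 = -27*(-143/6) - 145 = 1287/2 - 145 = 997/2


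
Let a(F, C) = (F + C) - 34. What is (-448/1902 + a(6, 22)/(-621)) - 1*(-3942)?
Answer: 258655276/65619 ≈ 3941.8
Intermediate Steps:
a(F, C) = -34 + C + F (a(F, C) = (C + F) - 34 = -34 + C + F)
(-448/1902 + a(6, 22)/(-621)) - 1*(-3942) = (-448/1902 + (-34 + 22 + 6)/(-621)) - 1*(-3942) = (-448*1/1902 - 6*(-1/621)) + 3942 = (-224/951 + 2/207) + 3942 = -14822/65619 + 3942 = 258655276/65619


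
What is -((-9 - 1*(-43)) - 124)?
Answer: 90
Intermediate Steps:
-((-9 - 1*(-43)) - 124) = -((-9 + 43) - 124) = -(34 - 124) = -1*(-90) = 90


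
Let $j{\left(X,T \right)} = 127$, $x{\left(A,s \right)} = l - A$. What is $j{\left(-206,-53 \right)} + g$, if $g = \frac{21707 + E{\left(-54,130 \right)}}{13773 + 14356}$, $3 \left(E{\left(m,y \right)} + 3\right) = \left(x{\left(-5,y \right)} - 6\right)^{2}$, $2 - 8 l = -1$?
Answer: $\frac{690064729}{5400768} \approx 127.77$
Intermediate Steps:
$l = \frac{3}{8}$ ($l = \frac{1}{4} - - \frac{1}{8} = \frac{1}{4} + \frac{1}{8} = \frac{3}{8} \approx 0.375$)
$x{\left(A,s \right)} = \frac{3}{8} - A$
$E{\left(m,y \right)} = - \frac{551}{192}$ ($E{\left(m,y \right)} = -3 + \frac{\left(\left(\frac{3}{8} - -5\right) - 6\right)^{2}}{3} = -3 + \frac{\left(\left(\frac{3}{8} + 5\right) - 6\right)^{2}}{3} = -3 + \frac{\left(\frac{43}{8} - 6\right)^{2}}{3} = -3 + \frac{\left(- \frac{5}{8}\right)^{2}}{3} = -3 + \frac{1}{3} \cdot \frac{25}{64} = -3 + \frac{25}{192} = - \frac{551}{192}$)
$g = \frac{4167193}{5400768}$ ($g = \frac{21707 - \frac{551}{192}}{13773 + 14356} = \frac{4167193}{192 \cdot 28129} = \frac{4167193}{192} \cdot \frac{1}{28129} = \frac{4167193}{5400768} \approx 0.77159$)
$j{\left(-206,-53 \right)} + g = 127 + \frac{4167193}{5400768} = \frac{690064729}{5400768}$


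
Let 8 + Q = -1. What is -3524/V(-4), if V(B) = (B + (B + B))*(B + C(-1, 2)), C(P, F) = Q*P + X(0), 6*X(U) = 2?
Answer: 881/16 ≈ 55.063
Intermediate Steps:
Q = -9 (Q = -8 - 1 = -9)
X(U) = ⅓ (X(U) = (⅙)*2 = ⅓)
C(P, F) = ⅓ - 9*P (C(P, F) = -9*P + ⅓ = ⅓ - 9*P)
V(B) = 3*B*(28/3 + B) (V(B) = (B + (B + B))*(B + (⅓ - 9*(-1))) = (B + 2*B)*(B + (⅓ + 9)) = (3*B)*(B + 28/3) = (3*B)*(28/3 + B) = 3*B*(28/3 + B))
-3524/V(-4) = -3524*(-1/(4*(28 + 3*(-4)))) = -3524*(-1/(4*(28 - 12))) = -3524/((-4*16)) = -3524/(-64) = -3524*(-1/64) = 881/16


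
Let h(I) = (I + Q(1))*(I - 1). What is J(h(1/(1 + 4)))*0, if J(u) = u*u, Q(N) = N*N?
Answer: 0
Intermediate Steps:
Q(N) = N²
h(I) = (1 + I)*(-1 + I) (h(I) = (I + 1²)*(I - 1) = (I + 1)*(-1 + I) = (1 + I)*(-1 + I))
J(u) = u²
J(h(1/(1 + 4)))*0 = (-1 + (1/(1 + 4))²)²*0 = (-1 + (1/5)²)²*0 = (-1 + (⅕)²)²*0 = (-1 + 1/25)²*0 = (-24/25)²*0 = (576/625)*0 = 0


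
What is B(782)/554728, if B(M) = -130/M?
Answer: -65/216898648 ≈ -2.9968e-7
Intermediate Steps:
B(782)/554728 = -130/782/554728 = -130*1/782*(1/554728) = -65/391*1/554728 = -65/216898648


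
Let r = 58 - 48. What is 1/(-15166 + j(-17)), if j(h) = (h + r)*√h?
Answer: I/(-15166*I + 7*√17) ≈ -6.5937e-5 + 1.2548e-7*I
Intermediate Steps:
r = 10
j(h) = √h*(10 + h) (j(h) = (h + 10)*√h = (10 + h)*√h = √h*(10 + h))
1/(-15166 + j(-17)) = 1/(-15166 + √(-17)*(10 - 17)) = 1/(-15166 + (I*√17)*(-7)) = 1/(-15166 - 7*I*√17)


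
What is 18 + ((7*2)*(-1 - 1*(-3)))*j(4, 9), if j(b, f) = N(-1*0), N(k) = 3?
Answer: 102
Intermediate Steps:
j(b, f) = 3
18 + ((7*2)*(-1 - 1*(-3)))*j(4, 9) = 18 + ((7*2)*(-1 - 1*(-3)))*3 = 18 + (14*(-1 + 3))*3 = 18 + (14*2)*3 = 18 + 28*3 = 18 + 84 = 102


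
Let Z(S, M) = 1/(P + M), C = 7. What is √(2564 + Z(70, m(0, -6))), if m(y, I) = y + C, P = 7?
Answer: √502558/14 ≈ 50.637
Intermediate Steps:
m(y, I) = 7 + y (m(y, I) = y + 7 = 7 + y)
Z(S, M) = 1/(7 + M)
√(2564 + Z(70, m(0, -6))) = √(2564 + 1/(7 + (7 + 0))) = √(2564 + 1/(7 + 7)) = √(2564 + 1/14) = √(35897/14) = √502558/14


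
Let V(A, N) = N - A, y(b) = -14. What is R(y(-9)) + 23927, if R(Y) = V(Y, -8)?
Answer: 23933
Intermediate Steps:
R(Y) = -8 - Y
R(y(-9)) + 23927 = (-8 - 1*(-14)) + 23927 = (-8 + 14) + 23927 = 6 + 23927 = 23933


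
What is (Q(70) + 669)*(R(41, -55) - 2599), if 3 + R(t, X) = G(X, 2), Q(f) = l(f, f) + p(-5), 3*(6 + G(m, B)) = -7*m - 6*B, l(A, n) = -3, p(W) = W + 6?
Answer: -4969817/3 ≈ -1.6566e+6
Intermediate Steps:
p(W) = 6 + W
G(m, B) = -6 - 2*B - 7*m/3 (G(m, B) = -6 + (-7*m - 6*B)/3 = -6 + (-2*B - 7*m/3) = -6 - 2*B - 7*m/3)
Q(f) = -2 (Q(f) = -3 + (6 - 5) = -3 + 1 = -2)
R(t, X) = -13 - 7*X/3 (R(t, X) = -3 + (-6 - 2*2 - 7*X/3) = -3 + (-6 - 4 - 7*X/3) = -3 + (-10 - 7*X/3) = -13 - 7*X/3)
(Q(70) + 669)*(R(41, -55) - 2599) = (-2 + 669)*((-13 - 7/3*(-55)) - 2599) = 667*((-13 + 385/3) - 2599) = 667*(346/3 - 2599) = 667*(-7451/3) = -4969817/3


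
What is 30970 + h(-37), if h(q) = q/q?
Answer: 30971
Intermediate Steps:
h(q) = 1
30970 + h(-37) = 30970 + 1 = 30971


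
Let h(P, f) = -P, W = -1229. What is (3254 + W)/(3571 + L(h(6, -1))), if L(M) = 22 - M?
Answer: 2025/3599 ≈ 0.56266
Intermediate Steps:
(3254 + W)/(3571 + L(h(6, -1))) = (3254 - 1229)/(3571 + (22 - (-1)*6)) = 2025/(3571 + (22 - 1*(-6))) = 2025/(3571 + (22 + 6)) = 2025/(3571 + 28) = 2025/3599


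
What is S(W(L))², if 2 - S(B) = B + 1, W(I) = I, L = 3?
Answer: 4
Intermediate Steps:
S(B) = 1 - B (S(B) = 2 - (B + 1) = 2 - (1 + B) = 2 + (-1 - B) = 1 - B)
S(W(L))² = (1 - 1*3)² = (1 - 3)² = (-2)² = 4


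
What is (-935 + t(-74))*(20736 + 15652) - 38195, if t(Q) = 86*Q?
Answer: -265634207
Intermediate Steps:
(-935 + t(-74))*(20736 + 15652) - 38195 = (-935 + 86*(-74))*(20736 + 15652) - 38195 = (-935 - 6364)*36388 - 38195 = -7299*36388 - 38195 = -265596012 - 38195 = -265634207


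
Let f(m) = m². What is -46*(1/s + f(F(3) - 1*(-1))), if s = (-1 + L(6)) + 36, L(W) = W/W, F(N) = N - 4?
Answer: -23/18 ≈ -1.2778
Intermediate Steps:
F(N) = -4 + N
L(W) = 1
s = 36 (s = (-1 + 1) + 36 = 0 + 36 = 36)
-46*(1/s + f(F(3) - 1*(-1))) = -46*(1/36 + ((-4 + 3) - 1*(-1))²) = -46*(1/36 + (-1 + 1)²) = -46*(1/36 + 0²) = -46*(1/36 + 0) = -46*1/36 = -23/18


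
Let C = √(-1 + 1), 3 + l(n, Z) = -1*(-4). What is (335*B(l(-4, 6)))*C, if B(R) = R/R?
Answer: 0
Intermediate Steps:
l(n, Z) = 1 (l(n, Z) = -3 - 1*(-4) = -3 + 4 = 1)
C = 0 (C = √0 = 0)
B(R) = 1
(335*B(l(-4, 6)))*C = (335*1)*0 = 335*0 = 0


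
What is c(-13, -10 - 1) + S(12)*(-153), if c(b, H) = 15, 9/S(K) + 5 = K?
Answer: -1272/7 ≈ -181.71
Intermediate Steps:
S(K) = 9/(-5 + K)
c(-13, -10 - 1) + S(12)*(-153) = 15 + (9/(-5 + 12))*(-153) = 15 + (9/7)*(-153) = 15 - 1377/7 = -1272/7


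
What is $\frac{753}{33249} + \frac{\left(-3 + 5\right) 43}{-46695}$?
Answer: $\frac{10767307}{517520685} \approx 0.020806$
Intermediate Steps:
$\frac{753}{33249} + \frac{\left(-3 + 5\right) 43}{-46695} = 753 \cdot \frac{1}{33249} + 2 \cdot 43 \left(- \frac{1}{46695}\right) = \frac{251}{11083} + 86 \left(- \frac{1}{46695}\right) = \frac{251}{11083} - \frac{86}{46695} = \frac{10767307}{517520685}$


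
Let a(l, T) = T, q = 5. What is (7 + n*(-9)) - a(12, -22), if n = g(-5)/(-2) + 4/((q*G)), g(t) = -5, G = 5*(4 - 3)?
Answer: 253/50 ≈ 5.0600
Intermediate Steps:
G = 5 (G = 5*1 = 5)
n = 133/50 (n = -5/(-2) + 4/((5*5)) = -5*(-½) + 4/25 = 5/2 + 4*(1/25) = 5/2 + 4/25 = 133/50 ≈ 2.6600)
(7 + n*(-9)) - a(12, -22) = (7 + (133/50)*(-9)) - 1*(-22) = (7 - 1197/50) + 22 = -847/50 + 22 = 253/50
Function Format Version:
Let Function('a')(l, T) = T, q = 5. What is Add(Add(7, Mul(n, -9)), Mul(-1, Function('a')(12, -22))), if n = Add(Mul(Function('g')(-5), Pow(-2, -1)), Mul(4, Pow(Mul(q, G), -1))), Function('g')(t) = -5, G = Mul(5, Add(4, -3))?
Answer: Rational(253, 50) ≈ 5.0600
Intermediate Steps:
G = 5 (G = Mul(5, 1) = 5)
n = Rational(133, 50) (n = Add(Mul(-5, Pow(-2, -1)), Mul(4, Pow(Mul(5, 5), -1))) = Add(Mul(-5, Rational(-1, 2)), Mul(4, Pow(25, -1))) = Add(Rational(5, 2), Mul(4, Rational(1, 25))) = Add(Rational(5, 2), Rational(4, 25)) = Rational(133, 50) ≈ 2.6600)
Add(Add(7, Mul(n, -9)), Mul(-1, Function('a')(12, -22))) = Add(Add(7, Mul(Rational(133, 50), -9)), Mul(-1, -22)) = Add(Add(7, Rational(-1197, 50)), 22) = Add(Rational(-847, 50), 22) = Rational(253, 50)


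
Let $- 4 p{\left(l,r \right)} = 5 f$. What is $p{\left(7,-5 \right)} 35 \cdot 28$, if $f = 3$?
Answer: $-3675$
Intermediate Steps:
$p{\left(l,r \right)} = - \frac{15}{4}$ ($p{\left(l,r \right)} = - \frac{5 \cdot 3}{4} = \left(- \frac{1}{4}\right) 15 = - \frac{15}{4}$)
$p{\left(7,-5 \right)} 35 \cdot 28 = \left(- \frac{15}{4}\right) 35 \cdot 28 = \left(- \frac{525}{4}\right) 28 = -3675$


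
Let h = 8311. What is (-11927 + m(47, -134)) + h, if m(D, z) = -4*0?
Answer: -3616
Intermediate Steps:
m(D, z) = 0
(-11927 + m(47, -134)) + h = (-11927 + 0) + 8311 = -11927 + 8311 = -3616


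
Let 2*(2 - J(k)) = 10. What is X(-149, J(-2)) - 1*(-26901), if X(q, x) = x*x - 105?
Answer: 26805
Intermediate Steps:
J(k) = -3 (J(k) = 2 - 1/2*10 = 2 - 5 = -3)
X(q, x) = -105 + x**2 (X(q, x) = x**2 - 105 = -105 + x**2)
X(-149, J(-2)) - 1*(-26901) = (-105 + (-3)**2) - 1*(-26901) = (-105 + 9) + 26901 = -96 + 26901 = 26805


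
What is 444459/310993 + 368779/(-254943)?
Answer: -1375976710/79285488399 ≈ -0.017355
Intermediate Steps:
444459/310993 + 368779/(-254943) = 444459*(1/310993) + 368779*(-1/254943) = 444459/310993 - 368779/254943 = -1375976710/79285488399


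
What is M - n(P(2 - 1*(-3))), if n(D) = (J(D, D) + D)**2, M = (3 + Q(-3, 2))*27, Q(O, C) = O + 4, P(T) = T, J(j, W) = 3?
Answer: 44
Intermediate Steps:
Q(O, C) = 4 + O
M = 108 (M = (3 + (4 - 3))*27 = (3 + 1)*27 = 4*27 = 108)
n(D) = (3 + D)**2
M - n(P(2 - 1*(-3))) = 108 - (3 + (2 - 1*(-3)))**2 = 108 - (3 + (2 + 3))**2 = 108 - (3 + 5)**2 = 108 - 1*8**2 = 108 - 1*64 = 108 - 64 = 44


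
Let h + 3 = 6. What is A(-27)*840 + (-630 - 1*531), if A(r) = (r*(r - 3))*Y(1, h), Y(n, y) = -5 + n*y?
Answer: -1361961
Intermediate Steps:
h = 3 (h = -3 + 6 = 3)
A(r) = -2*r*(-3 + r) (A(r) = (r*(r - 3))*(-5 + 1*3) = (r*(-3 + r))*(-5 + 3) = (r*(-3 + r))*(-2) = -2*r*(-3 + r))
A(-27)*840 + (-630 - 1*531) = (2*(-27)*(3 - 1*(-27)))*840 + (-630 - 1*531) = (2*(-27)*(3 + 27))*840 + (-630 - 531) = (2*(-27)*30)*840 - 1161 = -1620*840 - 1161 = -1360800 - 1161 = -1361961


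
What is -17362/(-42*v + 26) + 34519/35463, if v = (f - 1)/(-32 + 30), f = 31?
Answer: -296532071/11631864 ≈ -25.493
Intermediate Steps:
v = -15 (v = (31 - 1)/(-32 + 30) = 30/(-2) = 30*(-½) = -15)
-17362/(-42*v + 26) + 34519/35463 = -17362/(-42*(-15) + 26) + 34519/35463 = -17362/(630 + 26) + 34519*(1/35463) = -17362/656 + 34519/35463 = -17362*1/656 + 34519/35463 = -8681/328 + 34519/35463 = -296532071/11631864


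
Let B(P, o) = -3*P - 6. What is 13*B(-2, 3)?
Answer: 0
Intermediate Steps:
B(P, o) = -6 - 3*P
13*B(-2, 3) = 13*(-6 - 3*(-2)) = 13*(-6 + 6) = 13*0 = 0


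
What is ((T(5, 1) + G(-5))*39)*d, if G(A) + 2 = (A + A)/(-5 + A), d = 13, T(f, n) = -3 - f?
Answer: -4563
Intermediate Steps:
G(A) = -2 + 2*A/(-5 + A) (G(A) = -2 + (A + A)/(-5 + A) = -2 + (2*A)/(-5 + A) = -2 + 2*A/(-5 + A))
((T(5, 1) + G(-5))*39)*d = (((-3 - 1*5) + 10/(-5 - 5))*39)*13 = (((-3 - 5) + 10/(-10))*39)*13 = ((-8 + 10*(-1/10))*39)*13 = ((-8 - 1)*39)*13 = -9*39*13 = -351*13 = -4563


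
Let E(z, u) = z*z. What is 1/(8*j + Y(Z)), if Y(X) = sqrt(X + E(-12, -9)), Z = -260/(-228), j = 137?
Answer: 62472/68461039 - sqrt(471561)/68461039 ≈ 0.00090249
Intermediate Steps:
Z = 65/57 (Z = -260*(-1/228) = 65/57 ≈ 1.1404)
E(z, u) = z**2
Y(X) = sqrt(144 + X) (Y(X) = sqrt(X + (-12)**2) = sqrt(X + 144) = sqrt(144 + X))
1/(8*j + Y(Z)) = 1/(8*137 + sqrt(144 + 65/57)) = 1/(1096 + sqrt(8273/57)) = 1/(1096 + sqrt(471561)/57)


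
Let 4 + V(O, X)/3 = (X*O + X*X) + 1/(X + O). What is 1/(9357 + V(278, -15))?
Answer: -263/654867 ≈ -0.00040161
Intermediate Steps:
V(O, X) = -12 + 3*X² + 3/(O + X) + 3*O*X (V(O, X) = -12 + 3*((X*O + X*X) + 1/(X + O)) = -12 + 3*((O*X + X²) + 1/(O + X)) = -12 + 3*((X² + O*X) + 1/(O + X)) = -12 + 3*(X² + 1/(O + X) + O*X) = -12 + (3*X² + 3/(O + X) + 3*O*X) = -12 + 3*X² + 3/(O + X) + 3*O*X)
1/(9357 + V(278, -15)) = 1/(9357 + 3*(1 + (-15)³ - 4*278 - 4*(-15) - 15*278² + 2*278*(-15)²)/(278 - 15)) = 1/(9357 + 3*(1 - 3375 - 1112 + 60 - 15*77284 + 2*278*225)/263) = 1/(9357 + 3*(1/263)*(1 - 3375 - 1112 + 60 - 1159260 + 125100)) = 1/(9357 + 3*(1/263)*(-1038586)) = 1/(9357 - 3115758/263) = 1/(-654867/263) = -263/654867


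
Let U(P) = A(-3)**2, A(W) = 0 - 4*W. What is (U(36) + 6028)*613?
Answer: 3783436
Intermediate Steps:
A(W) = -4*W
U(P) = 144 (U(P) = (-4*(-3))**2 = 12**2 = 144)
(U(36) + 6028)*613 = (144 + 6028)*613 = 6172*613 = 3783436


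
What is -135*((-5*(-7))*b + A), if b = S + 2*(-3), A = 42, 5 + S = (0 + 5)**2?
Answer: -71820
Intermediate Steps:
S = 20 (S = -5 + (0 + 5)**2 = -5 + 5**2 = -5 + 25 = 20)
b = 14 (b = 20 + 2*(-3) = 20 - 6 = 14)
-135*((-5*(-7))*b + A) = -135*(-5*(-7)*14 + 42) = -135*(35*14 + 42) = -135*(490 + 42) = -135*532 = -71820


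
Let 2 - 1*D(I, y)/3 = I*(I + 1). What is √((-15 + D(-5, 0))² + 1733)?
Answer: √6494 ≈ 80.585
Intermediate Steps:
D(I, y) = 6 - 3*I*(1 + I) (D(I, y) = 6 - 3*I*(I + 1) = 6 - 3*I*(1 + I))
√((-15 + D(-5, 0))² + 1733) = √((-15 + (6 - 3*(-5) - 3*(-5)²))² + 1733) = √((-15 + (6 + 15 - 3*25))² + 1733) = √((-15 + (6 + 15 - 75))² + 1733) = √((-15 - 54)² + 1733) = √((-69)² + 1733) = √(4761 + 1733) = √6494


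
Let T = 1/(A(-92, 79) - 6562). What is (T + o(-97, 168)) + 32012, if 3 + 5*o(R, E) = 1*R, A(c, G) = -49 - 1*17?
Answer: 212042975/6628 ≈ 31992.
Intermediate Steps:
A(c, G) = -66 (A(c, G) = -49 - 17 = -66)
o(R, E) = -3/5 + R/5 (o(R, E) = -3/5 + (1*R)/5 = -3/5 + R/5)
T = -1/6628 (T = 1/(-66 - 6562) = 1/(-6628) = -1/6628 ≈ -0.00015088)
(T + o(-97, 168)) + 32012 = (-1/6628 + (-3/5 + (1/5)*(-97))) + 32012 = (-1/6628 + (-3/5 - 97/5)) + 32012 = (-1/6628 - 20) + 32012 = -132561/6628 + 32012 = 212042975/6628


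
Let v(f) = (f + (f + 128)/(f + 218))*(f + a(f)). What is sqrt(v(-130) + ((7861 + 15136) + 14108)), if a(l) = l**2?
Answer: 5*I*sqrt(41495762)/22 ≈ 1464.0*I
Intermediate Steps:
v(f) = (f + f**2)*(f + (128 + f)/(218 + f)) (v(f) = (f + (f + 128)/(f + 218))*(f + f**2) = (f + (128 + f)/(218 + f))*(f + f**2) = (f + f**2)*(f + (128 + f)/(218 + f)))
sqrt(v(-130) + ((7861 + 15136) + 14108)) = sqrt(-130*(128 + (-130)**3 + 220*(-130)**2 + 347*(-130))/(218 - 130) + ((7861 + 15136) + 14108)) = sqrt(-130*(128 - 2197000 + 220*16900 - 45110)/88 + (22997 + 14108)) = sqrt(-130*1/88*(128 - 2197000 + 3718000 - 45110) + 37105) = sqrt(-130*1/88*1476018 + 37105) = sqrt(-47970585/22 + 37105) = sqrt(-47154275/22) = 5*I*sqrt(41495762)/22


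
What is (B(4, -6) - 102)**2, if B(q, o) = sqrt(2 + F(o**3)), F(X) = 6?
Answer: 10412 - 408*sqrt(2) ≈ 9835.0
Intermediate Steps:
B(q, o) = 2*sqrt(2) (B(q, o) = sqrt(2 + 6) = sqrt(8) = 2*sqrt(2))
(B(4, -6) - 102)**2 = (2*sqrt(2) - 102)**2 = (-102 + 2*sqrt(2))**2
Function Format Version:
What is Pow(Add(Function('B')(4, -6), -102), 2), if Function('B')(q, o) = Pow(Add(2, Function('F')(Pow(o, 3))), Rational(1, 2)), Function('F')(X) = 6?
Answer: Add(10412, Mul(-408, Pow(2, Rational(1, 2)))) ≈ 9835.0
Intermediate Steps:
Function('B')(q, o) = Mul(2, Pow(2, Rational(1, 2))) (Function('B')(q, o) = Pow(Add(2, 6), Rational(1, 2)) = Pow(8, Rational(1, 2)) = Mul(2, Pow(2, Rational(1, 2))))
Pow(Add(Function('B')(4, -6), -102), 2) = Pow(Add(Mul(2, Pow(2, Rational(1, 2))), -102), 2) = Pow(Add(-102, Mul(2, Pow(2, Rational(1, 2)))), 2)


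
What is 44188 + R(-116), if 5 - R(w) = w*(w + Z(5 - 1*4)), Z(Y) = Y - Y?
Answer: 30737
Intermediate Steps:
Z(Y) = 0
R(w) = 5 - w**2 (R(w) = 5 - w*(w + 0) = 5 - w*w = 5 - w**2)
44188 + R(-116) = 44188 + (5 - 1*(-116)**2) = 44188 + (5 - 1*13456) = 44188 + (5 - 13456) = 44188 - 13451 = 30737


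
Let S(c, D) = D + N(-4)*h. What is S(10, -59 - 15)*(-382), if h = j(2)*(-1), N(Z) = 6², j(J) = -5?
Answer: -40492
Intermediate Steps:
N(Z) = 36
h = 5 (h = -5*(-1) = 5)
S(c, D) = 180 + D (S(c, D) = D + 36*5 = D + 180 = 180 + D)
S(10, -59 - 15)*(-382) = (180 + (-59 - 15))*(-382) = (180 - 74)*(-382) = 106*(-382) = -40492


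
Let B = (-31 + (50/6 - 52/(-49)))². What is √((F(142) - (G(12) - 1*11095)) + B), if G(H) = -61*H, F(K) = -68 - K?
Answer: √261118729/147 ≈ 109.93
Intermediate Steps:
B = 10086976/21609 (B = (-31 + (50*(⅙) - 52*(-1/49)))² = (-31 + (25/3 + 52/49))² = (-31 + 1381/147)² = (-3176/147)² = 10086976/21609 ≈ 466.79)
√((F(142) - (G(12) - 1*11095)) + B) = √(((-68 - 1*142) - (-61*12 - 1*11095)) + 10086976/21609) = √(((-68 - 142) - (-732 - 11095)) + 10086976/21609) = √((-210 - 1*(-11827)) + 10086976/21609) = √((-210 + 11827) + 10086976/21609) = √(11617 + 10086976/21609) = √(261118729/21609) = √261118729/147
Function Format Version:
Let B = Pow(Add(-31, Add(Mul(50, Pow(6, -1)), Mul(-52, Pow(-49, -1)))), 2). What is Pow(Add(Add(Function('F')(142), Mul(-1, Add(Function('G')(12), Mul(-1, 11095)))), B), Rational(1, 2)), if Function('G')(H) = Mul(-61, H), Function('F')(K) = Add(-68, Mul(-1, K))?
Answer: Mul(Rational(1, 147), Pow(261118729, Rational(1, 2))) ≈ 109.93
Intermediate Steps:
B = Rational(10086976, 21609) (B = Pow(Add(-31, Add(Mul(50, Rational(1, 6)), Mul(-52, Rational(-1, 49)))), 2) = Pow(Add(-31, Add(Rational(25, 3), Rational(52, 49))), 2) = Pow(Add(-31, Rational(1381, 147)), 2) = Pow(Rational(-3176, 147), 2) = Rational(10086976, 21609) ≈ 466.79)
Pow(Add(Add(Function('F')(142), Mul(-1, Add(Function('G')(12), Mul(-1, 11095)))), B), Rational(1, 2)) = Pow(Add(Add(Add(-68, Mul(-1, 142)), Mul(-1, Add(Mul(-61, 12), Mul(-1, 11095)))), Rational(10086976, 21609)), Rational(1, 2)) = Pow(Add(Add(Add(-68, -142), Mul(-1, Add(-732, -11095))), Rational(10086976, 21609)), Rational(1, 2)) = Pow(Add(Add(-210, Mul(-1, -11827)), Rational(10086976, 21609)), Rational(1, 2)) = Pow(Add(Add(-210, 11827), Rational(10086976, 21609)), Rational(1, 2)) = Pow(Add(11617, Rational(10086976, 21609)), Rational(1, 2)) = Pow(Rational(261118729, 21609), Rational(1, 2)) = Mul(Rational(1, 147), Pow(261118729, Rational(1, 2)))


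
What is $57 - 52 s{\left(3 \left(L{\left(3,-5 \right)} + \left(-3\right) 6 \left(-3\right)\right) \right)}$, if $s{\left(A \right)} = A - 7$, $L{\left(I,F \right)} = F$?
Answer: $-7223$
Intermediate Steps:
$s{\left(A \right)} = -7 + A$
$57 - 52 s{\left(3 \left(L{\left(3,-5 \right)} + \left(-3\right) 6 \left(-3\right)\right) \right)} = 57 - 52 \left(-7 + 3 \left(-5 + \left(-3\right) 6 \left(-3\right)\right)\right) = 57 - 52 \left(-7 + 3 \left(-5 - -54\right)\right) = 57 - 52 \left(-7 + 3 \left(-5 + 54\right)\right) = 57 - 52 \left(-7 + 3 \cdot 49\right) = 57 - 52 \left(-7 + 147\right) = 57 - 7280 = -7223$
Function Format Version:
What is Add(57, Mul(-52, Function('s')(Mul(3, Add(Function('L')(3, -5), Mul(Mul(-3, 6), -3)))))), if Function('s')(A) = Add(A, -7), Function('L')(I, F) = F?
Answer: -7223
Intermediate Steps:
Function('s')(A) = Add(-7, A)
Add(57, Mul(-52, Function('s')(Mul(3, Add(Function('L')(3, -5), Mul(Mul(-3, 6), -3)))))) = Add(57, Mul(-52, Add(-7, Mul(3, Add(-5, Mul(Mul(-3, 6), -3)))))) = Add(57, Mul(-52, Add(-7, Mul(3, Add(-5, Mul(-18, -3)))))) = Add(57, Mul(-52, Add(-7, Mul(3, Add(-5, 54))))) = Add(57, Mul(-52, Add(-7, Mul(3, 49)))) = Add(57, Mul(-52, Add(-7, 147))) = Add(57, Mul(-52, 140)) = Add(57, -7280) = -7223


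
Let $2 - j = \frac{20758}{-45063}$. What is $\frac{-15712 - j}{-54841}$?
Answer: $\frac{708140740}{2471299983} \approx 0.28655$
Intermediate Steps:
$j = \frac{110884}{45063}$ ($j = 2 - \frac{20758}{-45063} = 2 - 20758 \left(- \frac{1}{45063}\right) = 2 - - \frac{20758}{45063} = 2 + \frac{20758}{45063} = \frac{110884}{45063} \approx 2.4606$)
$\frac{-15712 - j}{-54841} = \frac{-15712 - \frac{110884}{45063}}{-54841} = \left(-15712 - \frac{110884}{45063}\right) \left(- \frac{1}{54841}\right) = \left(- \frac{708140740}{45063}\right) \left(- \frac{1}{54841}\right) = \frac{708140740}{2471299983}$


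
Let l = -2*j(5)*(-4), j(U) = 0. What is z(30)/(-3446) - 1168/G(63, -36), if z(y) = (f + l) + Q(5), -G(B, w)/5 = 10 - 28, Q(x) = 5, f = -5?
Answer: -584/45 ≈ -12.978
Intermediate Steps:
G(B, w) = 90 (G(B, w) = -5*(10 - 28) = -5*(-18) = 90)
l = 0 (l = -2*0*(-4) = 0*(-4) = 0)
z(y) = 0 (z(y) = (-5 + 0) + 5 = -5 + 5 = 0)
z(30)/(-3446) - 1168/G(63, -36) = 0/(-3446) - 1168/90 = 0*(-1/3446) - 1168*1/90 = 0 - 584/45 = -584/45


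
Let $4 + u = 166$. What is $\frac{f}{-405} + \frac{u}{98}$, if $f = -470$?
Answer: $\frac{11167}{3969} \approx 2.8136$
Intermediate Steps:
$u = 162$ ($u = -4 + 166 = 162$)
$\frac{f}{-405} + \frac{u}{98} = - \frac{470}{-405} + \frac{162}{98} = \left(-470\right) \left(- \frac{1}{405}\right) + 162 \cdot \frac{1}{98} = \frac{94}{81} + \frac{81}{49} = \frac{11167}{3969}$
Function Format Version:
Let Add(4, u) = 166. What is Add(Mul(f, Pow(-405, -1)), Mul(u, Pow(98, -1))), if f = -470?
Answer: Rational(11167, 3969) ≈ 2.8136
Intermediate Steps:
u = 162 (u = Add(-4, 166) = 162)
Add(Mul(f, Pow(-405, -1)), Mul(u, Pow(98, -1))) = Add(Mul(-470, Pow(-405, -1)), Mul(162, Pow(98, -1))) = Add(Mul(-470, Rational(-1, 405)), Mul(162, Rational(1, 98))) = Add(Rational(94, 81), Rational(81, 49)) = Rational(11167, 3969)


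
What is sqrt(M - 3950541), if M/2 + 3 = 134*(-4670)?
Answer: I*sqrt(5202107) ≈ 2280.8*I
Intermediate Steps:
M = -1251566 (M = -6 + 2*(134*(-4670)) = -6 + 2*(-625780) = -6 - 1251560 = -1251566)
sqrt(M - 3950541) = sqrt(-1251566 - 3950541) = sqrt(-5202107) = I*sqrt(5202107)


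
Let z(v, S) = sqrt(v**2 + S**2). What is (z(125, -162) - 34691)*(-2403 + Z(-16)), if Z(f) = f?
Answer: 83917529 - 2419*sqrt(41869) ≈ 8.3423e+7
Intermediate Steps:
z(v, S) = sqrt(S**2 + v**2)
(z(125, -162) - 34691)*(-2403 + Z(-16)) = (sqrt((-162)**2 + 125**2) - 34691)*(-2403 - 16) = (sqrt(26244 + 15625) - 34691)*(-2419) = (sqrt(41869) - 34691)*(-2419) = (-34691 + sqrt(41869))*(-2419) = 83917529 - 2419*sqrt(41869)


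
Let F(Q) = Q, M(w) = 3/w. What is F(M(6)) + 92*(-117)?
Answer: -21527/2 ≈ -10764.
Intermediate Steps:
F(M(6)) + 92*(-117) = 3/6 + 92*(-117) = 3*(⅙) - 10764 = ½ - 10764 = -21527/2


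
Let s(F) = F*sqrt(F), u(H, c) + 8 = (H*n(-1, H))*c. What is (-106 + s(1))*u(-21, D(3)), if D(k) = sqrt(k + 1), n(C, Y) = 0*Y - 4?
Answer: -16800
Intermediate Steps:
n(C, Y) = -4 (n(C, Y) = 0 - 4 = -4)
D(k) = sqrt(1 + k)
u(H, c) = -8 - 4*H*c (u(H, c) = -8 + (H*(-4))*c = -8 + (-4*H)*c = -8 - 4*H*c)
s(F) = F**(3/2)
(-106 + s(1))*u(-21, D(3)) = (-106 + 1**(3/2))*(-8 - 4*(-21)*sqrt(1 + 3)) = (-106 + 1)*(-8 - 4*(-21)*sqrt(4)) = -105*(-8 - 4*(-21)*2) = -105*(-8 + 168) = -105*160 = -16800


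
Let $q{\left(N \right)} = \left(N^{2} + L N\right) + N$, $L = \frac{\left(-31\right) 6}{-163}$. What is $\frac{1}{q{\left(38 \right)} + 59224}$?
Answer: $\frac{163}{9902146} \approx 1.6461 \cdot 10^{-5}$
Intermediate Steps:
$L = \frac{186}{163}$ ($L = \left(-186\right) \left(- \frac{1}{163}\right) = \frac{186}{163} \approx 1.1411$)
$q{\left(N \right)} = N^{2} + \frac{349 N}{163}$ ($q{\left(N \right)} = \left(N^{2} + \frac{186 N}{163}\right) + N = N^{2} + \frac{349 N}{163}$)
$\frac{1}{q{\left(38 \right)} + 59224} = \frac{1}{\frac{1}{163} \cdot 38 \left(349 + 163 \cdot 38\right) + 59224} = \frac{1}{\frac{1}{163} \cdot 38 \left(349 + 6194\right) + 59224} = \frac{1}{\frac{1}{163} \cdot 38 \cdot 6543 + 59224} = \frac{1}{\frac{248634}{163} + 59224} = \frac{1}{\frac{9902146}{163}} = \frac{163}{9902146}$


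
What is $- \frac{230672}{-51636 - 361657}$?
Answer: $\frac{230672}{413293} \approx 0.55813$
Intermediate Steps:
$- \frac{230672}{-51636 - 361657} = - \frac{230672}{-413293} = \left(-230672\right) \left(- \frac{1}{413293}\right) = \frac{230672}{413293}$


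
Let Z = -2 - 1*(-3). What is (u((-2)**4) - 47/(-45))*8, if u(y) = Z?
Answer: 736/45 ≈ 16.356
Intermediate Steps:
Z = 1 (Z = -2 + 3 = 1)
u(y) = 1
(u((-2)**4) - 47/(-45))*8 = (1 - 47/(-45))*8 = (1 - 47*(-1/45))*8 = (1 + 47/45)*8 = (92/45)*8 = 736/45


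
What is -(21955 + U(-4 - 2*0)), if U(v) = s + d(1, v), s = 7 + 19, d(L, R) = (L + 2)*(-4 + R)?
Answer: -21957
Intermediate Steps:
d(L, R) = (-4 + R)*(2 + L) (d(L, R) = (2 + L)*(-4 + R) = (-4 + R)*(2 + L))
s = 26
U(v) = 14 + 3*v (U(v) = 26 + (-8 - 4*1 + 2*v + 1*v) = 26 + (-8 - 4 + 2*v + v) = 26 + (-12 + 3*v) = 14 + 3*v)
-(21955 + U(-4 - 2*0)) = -(21955 + (14 + 3*(-4 - 2*0))) = -(21955 + (14 + 3*(-4 + 0))) = -(21955 + (14 + 3*(-4))) = -(21955 + (14 - 12)) = -(21955 + 2) = -1*21957 = -21957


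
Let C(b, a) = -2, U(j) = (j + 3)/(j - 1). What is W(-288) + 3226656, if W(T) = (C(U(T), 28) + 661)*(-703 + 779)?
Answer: 3276740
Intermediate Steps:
U(j) = (3 + j)/(-1 + j)
W(T) = 50084 (W(T) = (-2 + 661)*(-703 + 779) = 659*76 = 50084)
W(-288) + 3226656 = 50084 + 3226656 = 3276740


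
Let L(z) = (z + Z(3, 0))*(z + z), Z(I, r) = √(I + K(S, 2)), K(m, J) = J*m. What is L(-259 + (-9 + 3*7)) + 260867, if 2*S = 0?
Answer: 382885 - 494*√3 ≈ 3.8203e+5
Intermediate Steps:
S = 0 (S = (½)*0 = 0)
Z(I, r) = √I (Z(I, r) = √(I + 2*0) = √(I + 0) = √I)
L(z) = 2*z*(z + √3) (L(z) = (z + √3)*(z + z) = (z + √3)*(2*z) = 2*z*(z + √3))
L(-259 + (-9 + 3*7)) + 260867 = 2*(-259 + (-9 + 3*7))*((-259 + (-9 + 3*7)) + √3) + 260867 = 2*(-259 + (-9 + 21))*((-259 + (-9 + 21)) + √3) + 260867 = 2*(-259 + 12)*((-259 + 12) + √3) + 260867 = 2*(-247)*(-247 + √3) + 260867 = (122018 - 494*√3) + 260867 = 382885 - 494*√3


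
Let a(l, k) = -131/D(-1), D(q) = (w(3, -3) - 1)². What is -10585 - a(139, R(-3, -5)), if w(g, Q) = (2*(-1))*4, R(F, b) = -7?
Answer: -857254/81 ≈ -10583.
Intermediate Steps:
w(g, Q) = -8 (w(g, Q) = -2*4 = -8)
D(q) = 81 (D(q) = (-8 - 1)² = (-9)² = 81)
a(l, k) = -131/81
-10585 - a(139, R(-3, -5)) = -10585 - 1*(-131/81) = -10585 + 131/81 = -857254/81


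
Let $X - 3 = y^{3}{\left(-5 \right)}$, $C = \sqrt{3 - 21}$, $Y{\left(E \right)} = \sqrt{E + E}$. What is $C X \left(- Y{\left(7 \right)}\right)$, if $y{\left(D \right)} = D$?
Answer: $732 i \sqrt{7} \approx 1936.7 i$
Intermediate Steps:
$Y{\left(E \right)} = \sqrt{2} \sqrt{E}$ ($Y{\left(E \right)} = \sqrt{2 E} = \sqrt{2} \sqrt{E}$)
$C = 3 i \sqrt{2}$ ($C = \sqrt{-18} = 3 i \sqrt{2} \approx 4.2426 i$)
$X = -122$ ($X = 3 + \left(-5\right)^{3} = 3 - 125 = -122$)
$C X \left(- Y{\left(7 \right)}\right) = 3 i \sqrt{2} \left(-122\right) \left(- \sqrt{2} \sqrt{7}\right) = - 366 i \sqrt{2} \left(- \sqrt{14}\right) = 732 i \sqrt{7}$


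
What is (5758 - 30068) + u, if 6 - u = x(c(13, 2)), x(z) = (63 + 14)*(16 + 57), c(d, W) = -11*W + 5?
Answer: -29925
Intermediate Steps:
c(d, W) = 5 - 11*W
x(z) = 5621 (x(z) = 77*73 = 5621)
u = -5615 (u = 6 - 1*5621 = 6 - 5621 = -5615)
(5758 - 30068) + u = (5758 - 30068) - 5615 = -24310 - 5615 = -29925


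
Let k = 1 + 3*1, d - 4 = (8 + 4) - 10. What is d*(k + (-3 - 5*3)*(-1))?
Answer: 132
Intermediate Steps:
d = 6 (d = 4 + ((8 + 4) - 10) = 4 + (12 - 10) = 4 + 2 = 6)
k = 4 (k = 1 + 3 = 4)
d*(k + (-3 - 5*3)*(-1)) = 6*(4 + (-3 - 5*3)*(-1)) = 6*(4 + (-3 - 15)*(-1)) = 6*(4 - 18*(-1)) = 6*(4 + 18) = 6*22 = 132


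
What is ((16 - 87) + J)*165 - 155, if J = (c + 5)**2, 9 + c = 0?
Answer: -9230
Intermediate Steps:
c = -9 (c = -9 + 0 = -9)
J = 16 (J = (-9 + 5)**2 = (-4)**2 = 16)
((16 - 87) + J)*165 - 155 = ((16 - 87) + 16)*165 - 155 = (-71 + 16)*165 - 155 = -55*165 - 155 = -9075 - 155 = -9230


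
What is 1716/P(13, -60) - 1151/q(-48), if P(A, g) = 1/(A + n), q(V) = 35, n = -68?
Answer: -3304451/35 ≈ -94413.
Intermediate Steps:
P(A, g) = 1/(-68 + A) (P(A, g) = 1/(A - 68) = 1/(-68 + A))
1716/P(13, -60) - 1151/q(-48) = 1716/(1/(-68 + 13)) - 1151/35 = 1716/(1/(-55)) - 1151*1/35 = 1716/(-1/55) - 1151/35 = 1716*(-55) - 1151/35 = -94380 - 1151/35 = -3304451/35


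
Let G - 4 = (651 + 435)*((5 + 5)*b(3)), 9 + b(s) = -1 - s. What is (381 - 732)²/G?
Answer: -123201/141176 ≈ -0.87268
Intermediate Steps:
b(s) = -10 - s (b(s) = -9 + (-1 - s) = -10 - s)
G = -141176 (G = 4 + (651 + 435)*((5 + 5)*(-10 - 1*3)) = 4 + 1086*(10*(-10 - 3)) = 4 + 1086*(10*(-13)) = 4 + 1086*(-130) = 4 - 141180 = -141176)
(381 - 732)²/G = (381 - 732)²/(-141176) = (-351)²*(-1/141176) = 123201*(-1/141176) = -123201/141176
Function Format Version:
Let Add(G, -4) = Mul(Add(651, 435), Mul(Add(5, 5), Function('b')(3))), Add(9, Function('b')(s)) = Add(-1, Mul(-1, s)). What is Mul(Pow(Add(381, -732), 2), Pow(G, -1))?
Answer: Rational(-123201, 141176) ≈ -0.87268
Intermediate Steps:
Function('b')(s) = Add(-10, Mul(-1, s)) (Function('b')(s) = Add(-9, Add(-1, Mul(-1, s))) = Add(-10, Mul(-1, s)))
G = -141176 (G = Add(4, Mul(Add(651, 435), Mul(Add(5, 5), Add(-10, Mul(-1, 3))))) = Add(4, Mul(1086, Mul(10, Add(-10, -3)))) = Add(4, Mul(1086, Mul(10, -13))) = Add(4, Mul(1086, -130)) = Add(4, -141180) = -141176)
Mul(Pow(Add(381, -732), 2), Pow(G, -1)) = Mul(Pow(Add(381, -732), 2), Pow(-141176, -1)) = Mul(Pow(-351, 2), Rational(-1, 141176)) = Mul(123201, Rational(-1, 141176)) = Rational(-123201, 141176)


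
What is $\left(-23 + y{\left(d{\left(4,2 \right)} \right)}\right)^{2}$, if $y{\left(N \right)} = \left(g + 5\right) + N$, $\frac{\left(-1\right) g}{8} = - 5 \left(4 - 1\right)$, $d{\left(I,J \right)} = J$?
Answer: $10816$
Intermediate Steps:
$g = 120$ ($g = - 8 \left(- 5 \left(4 - 1\right)\right) = - 8 \left(\left(-5\right) 3\right) = \left(-8\right) \left(-15\right) = 120$)
$y{\left(N \right)} = 125 + N$ ($y{\left(N \right)} = \left(120 + 5\right) + N = 125 + N$)
$\left(-23 + y{\left(d{\left(4,2 \right)} \right)}\right)^{2} = \left(-23 + \left(125 + 2\right)\right)^{2} = \left(-23 + 127\right)^{2} = 104^{2} = 10816$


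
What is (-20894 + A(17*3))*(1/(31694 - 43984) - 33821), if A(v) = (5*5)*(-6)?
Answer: 4373575477502/6145 ≈ 7.1173e+8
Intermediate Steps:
A(v) = -150 (A(v) = 25*(-6) = -150)
(-20894 + A(17*3))*(1/(31694 - 43984) - 33821) = (-20894 - 150)*(1/(31694 - 43984) - 33821) = -21044*(1/(-12290) - 33821) = -21044*(-1/12290 - 33821) = -21044*(-415660091/12290) = 4373575477502/6145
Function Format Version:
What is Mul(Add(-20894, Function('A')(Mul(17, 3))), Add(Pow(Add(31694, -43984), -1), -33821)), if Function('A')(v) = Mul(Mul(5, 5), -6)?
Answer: Rational(4373575477502, 6145) ≈ 7.1173e+8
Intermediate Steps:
Function('A')(v) = -150 (Function('A')(v) = Mul(25, -6) = -150)
Mul(Add(-20894, Function('A')(Mul(17, 3))), Add(Pow(Add(31694, -43984), -1), -33821)) = Mul(Add(-20894, -150), Add(Pow(Add(31694, -43984), -1), -33821)) = Mul(-21044, Add(Pow(-12290, -1), -33821)) = Mul(-21044, Add(Rational(-1, 12290), -33821)) = Mul(-21044, Rational(-415660091, 12290)) = Rational(4373575477502, 6145)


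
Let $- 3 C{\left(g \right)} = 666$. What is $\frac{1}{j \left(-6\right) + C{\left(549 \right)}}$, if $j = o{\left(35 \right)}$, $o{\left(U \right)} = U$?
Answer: $- \frac{1}{432} \approx -0.0023148$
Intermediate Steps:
$j = 35$
$C{\left(g \right)} = -222$ ($C{\left(g \right)} = \left(- \frac{1}{3}\right) 666 = -222$)
$\frac{1}{j \left(-6\right) + C{\left(549 \right)}} = \frac{1}{35 \left(-6\right) - 222} = \frac{1}{-210 - 222} = \frac{1}{-432} = - \frac{1}{432}$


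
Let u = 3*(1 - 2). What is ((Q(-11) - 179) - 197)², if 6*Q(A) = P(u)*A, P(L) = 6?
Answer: 149769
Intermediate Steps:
u = -3 (u = 3*(-1) = -3)
Q(A) = A (Q(A) = (6*A)/6 = A)
((Q(-11) - 179) - 197)² = ((-11 - 179) - 197)² = (-190 - 197)² = (-387)² = 149769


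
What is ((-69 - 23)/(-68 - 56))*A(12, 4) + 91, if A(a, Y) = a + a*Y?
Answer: 4201/31 ≈ 135.52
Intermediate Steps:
A(a, Y) = a + Y*a
((-69 - 23)/(-68 - 56))*A(12, 4) + 91 = ((-69 - 23)/(-68 - 56))*(12*(1 + 4)) + 91 = (-92/(-124))*(12*5) + 91 = -92*(-1/124)*60 + 91 = (23/31)*60 + 91 = 1380/31 + 91 = 4201/31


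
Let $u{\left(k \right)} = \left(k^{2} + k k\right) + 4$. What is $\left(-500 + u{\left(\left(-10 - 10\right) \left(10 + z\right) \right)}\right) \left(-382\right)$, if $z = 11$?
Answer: $-134580128$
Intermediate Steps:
$u{\left(k \right)} = 4 + 2 k^{2}$ ($u{\left(k \right)} = \left(k^{2} + k^{2}\right) + 4 = 2 k^{2} + 4 = 4 + 2 k^{2}$)
$\left(-500 + u{\left(\left(-10 - 10\right) \left(10 + z\right) \right)}\right) \left(-382\right) = \left(-500 + \left(4 + 2 \left(\left(-10 - 10\right) \left(10 + 11\right)\right)^{2}\right)\right) \left(-382\right) = \left(-500 + \left(4 + 2 \left(\left(-20\right) 21\right)^{2}\right)\right) \left(-382\right) = \left(-500 + \left(4 + 2 \left(-420\right)^{2}\right)\right) \left(-382\right) = \left(-500 + \left(4 + 2 \cdot 176400\right)\right) \left(-382\right) = \left(-500 + \left(4 + 352800\right)\right) \left(-382\right) = \left(-500 + 352804\right) \left(-382\right) = 352304 \left(-382\right) = -134580128$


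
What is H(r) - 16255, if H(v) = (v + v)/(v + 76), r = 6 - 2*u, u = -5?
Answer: -373857/23 ≈ -16255.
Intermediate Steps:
r = 16 (r = 6 - 2*(-5) = 6 + 10 = 16)
H(v) = 2*v/(76 + v) (H(v) = (2*v)/(76 + v) = 2*v/(76 + v))
H(r) - 16255 = 2*16/(76 + 16) - 16255 = 2*16/92 - 16255 = 2*16*(1/92) - 16255 = 8/23 - 16255 = -373857/23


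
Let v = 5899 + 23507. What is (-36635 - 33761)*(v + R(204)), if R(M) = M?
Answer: -2084425560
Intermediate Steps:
v = 29406
(-36635 - 33761)*(v + R(204)) = (-36635 - 33761)*(29406 + 204) = -70396*29610 = -2084425560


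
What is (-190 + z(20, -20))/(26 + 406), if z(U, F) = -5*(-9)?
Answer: -145/432 ≈ -0.33565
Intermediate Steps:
z(U, F) = 45
(-190 + z(20, -20))/(26 + 406) = (-190 + 45)/(26 + 406) = -145/432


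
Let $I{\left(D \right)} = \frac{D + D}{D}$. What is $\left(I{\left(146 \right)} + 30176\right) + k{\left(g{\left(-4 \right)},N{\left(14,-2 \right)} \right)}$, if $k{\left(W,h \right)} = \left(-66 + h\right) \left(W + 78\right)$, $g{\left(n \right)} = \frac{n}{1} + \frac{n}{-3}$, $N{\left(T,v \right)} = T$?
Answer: $\frac{78782}{3} \approx 26261.0$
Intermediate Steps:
$I{\left(D \right)} = 2$ ($I{\left(D \right)} = \frac{2 D}{D} = 2$)
$g{\left(n \right)} = \frac{2 n}{3}$ ($g{\left(n \right)} = n 1 + n \left(- \frac{1}{3}\right) = n - \frac{n}{3} = \frac{2 n}{3}$)
$k{\left(W,h \right)} = \left(-66 + h\right) \left(78 + W\right)$
$\left(I{\left(146 \right)} + 30176\right) + k{\left(g{\left(-4 \right)},N{\left(14,-2 \right)} \right)} = \left(2 + 30176\right) + \left(-5148 - 66 \cdot \frac{2}{3} \left(-4\right) + 78 \cdot 14 + \frac{2}{3} \left(-4\right) 14\right) = 30178 - \frac{11752}{3} = \frac{78782}{3}$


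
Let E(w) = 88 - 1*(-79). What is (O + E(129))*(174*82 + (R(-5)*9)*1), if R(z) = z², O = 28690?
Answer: 418224501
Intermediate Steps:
E(w) = 167 (E(w) = 88 + 79 = 167)
(O + E(129))*(174*82 + (R(-5)*9)*1) = (28690 + 167)*(174*82 + ((-5)²*9)*1) = 28857*(14268 + (25*9)*1) = 28857*(14268 + 225*1) = 28857*(14268 + 225) = 28857*14493 = 418224501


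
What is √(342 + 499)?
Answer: 29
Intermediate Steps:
√(342 + 499) = √841 = 29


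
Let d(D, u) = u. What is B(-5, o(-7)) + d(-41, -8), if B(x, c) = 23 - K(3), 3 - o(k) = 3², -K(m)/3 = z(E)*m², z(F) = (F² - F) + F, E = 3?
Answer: 258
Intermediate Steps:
z(F) = F²
K(m) = -27*m² (K(m) = -3*3²*m² = -27*m²)
o(k) = -6 (o(k) = 3 - 1*3² = 3 - 1*9 = 3 - 9 = -6)
B(x, c) = 266 (B(x, c) = 23 - (-27)*3² = 23 - (-27)*9 = 23 - 1*(-243) = 23 + 243 = 266)
B(-5, o(-7)) + d(-41, -8) = 266 - 8 = 258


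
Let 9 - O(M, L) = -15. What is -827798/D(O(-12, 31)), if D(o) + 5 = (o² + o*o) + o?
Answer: -827798/1171 ≈ -706.92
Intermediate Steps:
O(M, L) = 24 (O(M, L) = 9 - 1*(-15) = 9 + 15 = 24)
D(o) = -5 + o + 2*o² (D(o) = -5 + ((o² + o*o) + o) = -5 + ((o² + o²) + o) = -5 + (2*o² + o) = -5 + (o + 2*o²) = -5 + o + 2*o²)
-827798/D(O(-12, 31)) = -827798/(-5 + 24 + 2*24²) = -827798/(-5 + 24 + 2*576) = -827798/(-5 + 24 + 1152) = -827798/1171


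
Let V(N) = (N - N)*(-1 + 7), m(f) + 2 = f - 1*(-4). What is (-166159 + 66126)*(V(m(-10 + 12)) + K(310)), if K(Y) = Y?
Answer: -31010230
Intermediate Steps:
m(f) = 2 + f (m(f) = -2 + (f - 1*(-4)) = -2 + (f + 4) = -2 + (4 + f) = 2 + f)
V(N) = 0 (V(N) = 0*6 = 0)
(-166159 + 66126)*(V(m(-10 + 12)) + K(310)) = (-166159 + 66126)*(0 + 310) = -100033*310 = -31010230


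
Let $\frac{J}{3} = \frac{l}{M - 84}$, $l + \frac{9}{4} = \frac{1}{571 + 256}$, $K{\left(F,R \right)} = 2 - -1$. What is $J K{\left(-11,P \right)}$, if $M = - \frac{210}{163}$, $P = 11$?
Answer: $\frac{3637671}{15329272} \approx 0.2373$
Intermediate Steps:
$K{\left(F,R \right)} = 3$ ($K{\left(F,R \right)} = 2 + 1 = 3$)
$M = - \frac{210}{163}$ ($M = \left(-210\right) \frac{1}{163} = - \frac{210}{163} \approx -1.2883$)
$l = - \frac{7439}{3308}$ ($l = - \frac{9}{4} + \frac{1}{571 + 256} = - \frac{9}{4} + \frac{1}{827} = - \frac{7439}{3308} \approx -2.2488$)
$J = \frac{1212557}{15329272}$ ($J = 3 \left(- \frac{7439}{3308 \left(- \frac{210}{163} - 84\right)}\right) = 3 \left(- \frac{7439}{3308 \left(- \frac{13902}{163}\right)}\right) = 3 \left(\left(- \frac{7439}{3308}\right) \left(- \frac{163}{13902}\right)\right) = 3 \cdot \frac{1212557}{45987816} = \frac{1212557}{15329272} \approx 0.079101$)
$J K{\left(-11,P \right)} = \frac{1212557}{15329272} \cdot 3 = \frac{3637671}{15329272}$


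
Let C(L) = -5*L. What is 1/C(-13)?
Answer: 1/65 ≈ 0.015385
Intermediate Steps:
1/C(-13) = 1/(-5*(-13)) = 1/65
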